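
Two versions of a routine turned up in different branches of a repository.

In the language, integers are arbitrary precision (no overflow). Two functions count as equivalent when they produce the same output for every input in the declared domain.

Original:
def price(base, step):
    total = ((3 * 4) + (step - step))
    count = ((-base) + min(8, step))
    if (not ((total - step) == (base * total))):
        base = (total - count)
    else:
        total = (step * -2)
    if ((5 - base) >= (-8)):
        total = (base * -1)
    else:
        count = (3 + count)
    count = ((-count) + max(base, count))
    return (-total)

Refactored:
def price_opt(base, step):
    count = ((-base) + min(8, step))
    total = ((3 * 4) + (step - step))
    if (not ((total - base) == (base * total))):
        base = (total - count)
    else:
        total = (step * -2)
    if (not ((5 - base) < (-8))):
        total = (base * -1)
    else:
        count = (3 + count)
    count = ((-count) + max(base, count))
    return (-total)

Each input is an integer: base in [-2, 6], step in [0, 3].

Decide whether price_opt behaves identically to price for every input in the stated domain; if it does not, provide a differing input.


Take base=1, step=0.
price: total=12, then count=-1, then (not ((total - step) == (base * total))) is false, then total=0, then ((5 - base) >= (-8)) is true, then total=-1, then count=2, then returns 1
price_opt: count=-1, then total=12, then (not ((total - base) == (base * total))) is true, then base=13, then (not ((5 - base) < (-8))) is true, then total=-13, then count=14, then returns 13
1 and 13 differ, so these are not the same function on this domain.
verdict: not equivalent; witness: base=1, step=0


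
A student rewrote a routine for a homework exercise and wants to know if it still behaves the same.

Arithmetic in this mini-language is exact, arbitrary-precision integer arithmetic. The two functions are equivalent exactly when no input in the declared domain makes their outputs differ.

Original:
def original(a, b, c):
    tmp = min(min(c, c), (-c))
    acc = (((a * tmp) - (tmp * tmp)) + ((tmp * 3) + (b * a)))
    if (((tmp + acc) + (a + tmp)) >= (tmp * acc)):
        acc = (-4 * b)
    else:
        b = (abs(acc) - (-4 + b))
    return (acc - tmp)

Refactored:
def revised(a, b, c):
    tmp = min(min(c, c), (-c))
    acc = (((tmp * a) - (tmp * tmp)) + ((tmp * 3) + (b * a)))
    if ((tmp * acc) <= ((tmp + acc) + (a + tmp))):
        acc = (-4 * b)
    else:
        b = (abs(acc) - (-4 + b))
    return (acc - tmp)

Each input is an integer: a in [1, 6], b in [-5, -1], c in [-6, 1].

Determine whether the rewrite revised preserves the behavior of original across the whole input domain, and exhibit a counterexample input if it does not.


Equivalent — the differences include comparison usage differs, yet no declared input distinguishes the two.
Spot check at a=6, b=-1, c=-6 — original: tmp = -6; acc = -96; (((tmp + acc) + (a + tmp)) >= (tmp * acc)) -> false; b = 101; return -90. revised: tmp = -6; acc = -96; ((tmp * acc) <= ((tmp + acc) + (a + tmp))) -> false; b = 101; return -90. Both give -90.
Every one of the 240 inputs gives matching results.
verdict: equivalent


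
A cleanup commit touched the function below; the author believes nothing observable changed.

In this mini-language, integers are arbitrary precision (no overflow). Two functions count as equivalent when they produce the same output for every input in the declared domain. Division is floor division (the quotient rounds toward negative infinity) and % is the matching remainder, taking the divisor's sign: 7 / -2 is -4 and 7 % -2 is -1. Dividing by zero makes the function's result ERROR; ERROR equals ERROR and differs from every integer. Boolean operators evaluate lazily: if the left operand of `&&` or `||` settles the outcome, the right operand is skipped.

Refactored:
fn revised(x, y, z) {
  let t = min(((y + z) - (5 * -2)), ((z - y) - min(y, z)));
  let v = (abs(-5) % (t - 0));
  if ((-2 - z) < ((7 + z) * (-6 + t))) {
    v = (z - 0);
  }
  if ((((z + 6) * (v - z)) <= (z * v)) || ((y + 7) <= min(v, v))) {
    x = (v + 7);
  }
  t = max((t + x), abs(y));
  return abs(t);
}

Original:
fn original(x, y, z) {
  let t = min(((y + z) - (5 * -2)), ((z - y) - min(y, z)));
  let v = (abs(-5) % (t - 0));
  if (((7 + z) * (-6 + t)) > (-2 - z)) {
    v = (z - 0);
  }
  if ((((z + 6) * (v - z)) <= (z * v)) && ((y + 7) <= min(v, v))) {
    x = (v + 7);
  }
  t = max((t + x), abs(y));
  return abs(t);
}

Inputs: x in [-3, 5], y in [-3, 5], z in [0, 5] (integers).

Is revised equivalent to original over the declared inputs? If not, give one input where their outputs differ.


Try x=-3, y=-3, z=0.
original: t = 6; v = 5; (((7 + z) * (-6 + t)) > (-2 - z)) -> true; v = 0; ((((z + 6) * (v - z)) <= (z * v)) && ((y + 7) <= min(v, v))) -> false; t = 3; return 3
revised: t = 6; v = 5; ((-2 - z) < ((7 + z) * (-6 + t))) -> true; v = 0; ((((z + 6) * (v - z)) <= (z * v)) || ((y + 7) <= min(v, v))) -> true; x = 7; t = 13; return 13
3 != 13, so the rewrite changes behavior.
verdict: not equivalent; witness: x=-3, y=-3, z=0


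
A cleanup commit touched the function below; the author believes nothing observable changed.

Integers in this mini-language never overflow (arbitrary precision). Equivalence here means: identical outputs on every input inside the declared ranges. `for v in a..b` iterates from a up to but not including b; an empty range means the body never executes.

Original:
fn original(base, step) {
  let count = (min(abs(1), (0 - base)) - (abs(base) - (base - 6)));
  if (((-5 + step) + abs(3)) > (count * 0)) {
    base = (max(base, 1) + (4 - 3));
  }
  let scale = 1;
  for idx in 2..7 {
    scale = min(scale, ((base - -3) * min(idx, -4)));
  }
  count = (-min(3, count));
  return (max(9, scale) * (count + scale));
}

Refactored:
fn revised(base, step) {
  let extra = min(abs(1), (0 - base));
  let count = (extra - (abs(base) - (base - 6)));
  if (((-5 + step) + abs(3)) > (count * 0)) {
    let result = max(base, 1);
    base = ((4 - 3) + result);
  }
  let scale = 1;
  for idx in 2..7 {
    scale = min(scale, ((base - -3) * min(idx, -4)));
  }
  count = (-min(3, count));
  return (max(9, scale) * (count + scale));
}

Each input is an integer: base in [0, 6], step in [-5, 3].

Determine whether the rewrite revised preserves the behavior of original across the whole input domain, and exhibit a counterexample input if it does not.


Differences: local variable names differ, and statement counts differ — yet all 63 inputs agree.
verdict: equivalent


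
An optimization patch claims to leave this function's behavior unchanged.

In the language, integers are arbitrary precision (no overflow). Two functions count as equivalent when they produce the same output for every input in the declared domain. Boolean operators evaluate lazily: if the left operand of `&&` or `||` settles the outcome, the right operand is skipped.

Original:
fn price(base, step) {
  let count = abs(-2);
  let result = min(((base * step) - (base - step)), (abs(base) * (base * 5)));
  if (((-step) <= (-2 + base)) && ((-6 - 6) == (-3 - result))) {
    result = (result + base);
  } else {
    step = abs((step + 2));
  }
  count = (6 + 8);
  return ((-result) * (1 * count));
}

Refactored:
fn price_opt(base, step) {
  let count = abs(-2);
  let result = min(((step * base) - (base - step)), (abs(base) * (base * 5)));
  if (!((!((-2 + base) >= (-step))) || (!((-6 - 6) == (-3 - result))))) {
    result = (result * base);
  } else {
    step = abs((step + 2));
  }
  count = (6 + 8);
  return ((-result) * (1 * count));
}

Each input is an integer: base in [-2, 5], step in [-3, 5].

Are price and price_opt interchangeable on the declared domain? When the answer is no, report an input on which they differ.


These are not equivalent — on base=3, step=3 the outputs split (-168 vs -378).
price: count becomes 2; next result becomes 9; next (((-step) <= (-2 + base)) && ((-6 - 6) == (-3 - result))) evaluates to true; next result becomes 12; next count becomes 14; next final value -168
price_opt: count becomes 2; next result becomes 9; next (!((!((-2 + base) >= (-step))) || (!((-6 - 6) == (-3 - result))))) evaluates to true; next result becomes 27; next count becomes 14; next final value -378
verdict: not equivalent; witness: base=3, step=3


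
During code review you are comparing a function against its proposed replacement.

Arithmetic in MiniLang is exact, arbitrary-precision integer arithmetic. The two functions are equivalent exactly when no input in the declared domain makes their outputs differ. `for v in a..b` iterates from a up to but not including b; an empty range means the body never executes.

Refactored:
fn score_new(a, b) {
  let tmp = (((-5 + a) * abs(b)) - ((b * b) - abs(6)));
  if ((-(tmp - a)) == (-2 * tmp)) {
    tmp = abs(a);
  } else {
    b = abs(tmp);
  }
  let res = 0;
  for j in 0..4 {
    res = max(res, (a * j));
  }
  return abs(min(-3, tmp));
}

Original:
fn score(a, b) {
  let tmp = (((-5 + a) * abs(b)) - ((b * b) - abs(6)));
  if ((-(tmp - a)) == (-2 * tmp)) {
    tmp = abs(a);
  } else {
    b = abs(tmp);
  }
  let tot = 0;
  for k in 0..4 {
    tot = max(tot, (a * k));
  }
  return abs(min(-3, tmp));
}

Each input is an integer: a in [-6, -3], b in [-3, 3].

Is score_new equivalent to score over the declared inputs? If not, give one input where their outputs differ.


Behavior is preserved: although local variable names differ, the outputs never diverge.
One worked example (a=-6, b=-2) — score: tmp=-20, then ((-(tmp - a)) == (-2 * tmp)) is false, then b=20, then tot=0, then (k=0), then tot=0, then (k=1), then tot=0, then (k=2), then tot=0, then (k=3), then tot=0, then returns 20; score_new: tmp=-20, then ((-(tmp - a)) == (-2 * tmp)) is false, then b=20, then res=0, then (j=0), then res=0, then (j=1), then res=0, then (j=2), then res=0, then (j=3), then res=0, then returns 20; agreement on 20.
Sweeping the whole domain (28 inputs) finds no disagreement.
verdict: equivalent


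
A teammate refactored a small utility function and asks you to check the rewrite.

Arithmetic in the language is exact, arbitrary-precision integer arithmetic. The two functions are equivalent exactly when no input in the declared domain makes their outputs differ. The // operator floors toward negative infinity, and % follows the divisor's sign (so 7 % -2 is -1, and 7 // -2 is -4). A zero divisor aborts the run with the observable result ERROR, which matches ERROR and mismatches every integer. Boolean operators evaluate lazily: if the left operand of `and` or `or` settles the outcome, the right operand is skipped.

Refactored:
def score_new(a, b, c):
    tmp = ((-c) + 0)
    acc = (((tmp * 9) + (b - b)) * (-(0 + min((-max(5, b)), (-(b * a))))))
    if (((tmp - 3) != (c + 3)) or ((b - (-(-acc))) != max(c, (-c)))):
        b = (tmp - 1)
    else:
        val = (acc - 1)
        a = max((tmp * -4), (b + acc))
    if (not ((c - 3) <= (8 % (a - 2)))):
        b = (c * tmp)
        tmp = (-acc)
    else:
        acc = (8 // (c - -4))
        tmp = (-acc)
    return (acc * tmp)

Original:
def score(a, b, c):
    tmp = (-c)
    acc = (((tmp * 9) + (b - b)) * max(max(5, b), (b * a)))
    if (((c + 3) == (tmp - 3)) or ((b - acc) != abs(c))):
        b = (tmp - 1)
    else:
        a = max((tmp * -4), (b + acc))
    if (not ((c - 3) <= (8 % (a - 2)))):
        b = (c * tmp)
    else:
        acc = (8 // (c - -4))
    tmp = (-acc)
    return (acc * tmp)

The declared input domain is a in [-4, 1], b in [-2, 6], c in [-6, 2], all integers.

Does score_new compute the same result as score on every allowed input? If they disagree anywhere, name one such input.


At a=-4, b=0, c=0: score gives -4, score_new gives 0.
verdict: not equivalent; witness: a=-4, b=0, c=0


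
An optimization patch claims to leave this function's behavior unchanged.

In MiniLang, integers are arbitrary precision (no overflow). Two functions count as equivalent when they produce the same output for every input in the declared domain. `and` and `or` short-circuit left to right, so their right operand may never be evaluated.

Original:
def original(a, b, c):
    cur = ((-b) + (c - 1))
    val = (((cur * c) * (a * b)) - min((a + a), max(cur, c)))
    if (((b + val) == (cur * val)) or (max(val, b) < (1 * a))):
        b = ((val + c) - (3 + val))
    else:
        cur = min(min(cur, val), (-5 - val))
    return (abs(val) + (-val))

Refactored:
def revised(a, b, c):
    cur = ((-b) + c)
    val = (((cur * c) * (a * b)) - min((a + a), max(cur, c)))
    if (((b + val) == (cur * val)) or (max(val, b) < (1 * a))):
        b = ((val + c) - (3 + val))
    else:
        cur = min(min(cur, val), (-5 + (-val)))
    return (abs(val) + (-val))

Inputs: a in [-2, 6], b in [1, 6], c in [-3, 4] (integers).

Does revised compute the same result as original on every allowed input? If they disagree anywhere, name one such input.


Try a=-2, b=1, c=-3.
original: cur becomes -5; next val becomes -26; next (((b + val) == (cur * val)) or (max(val, b) < (1 * a))) evaluates to false; next cur becomes -26; next final value 52
revised: cur becomes -4; next val becomes -20; next (((b + val) == (cur * val)) or (max(val, b) < (1 * a))) evaluates to false; next cur becomes -20; next final value 40
52 vs 40 — the two versions disagree here.
verdict: not equivalent; witness: a=-2, b=1, c=-3


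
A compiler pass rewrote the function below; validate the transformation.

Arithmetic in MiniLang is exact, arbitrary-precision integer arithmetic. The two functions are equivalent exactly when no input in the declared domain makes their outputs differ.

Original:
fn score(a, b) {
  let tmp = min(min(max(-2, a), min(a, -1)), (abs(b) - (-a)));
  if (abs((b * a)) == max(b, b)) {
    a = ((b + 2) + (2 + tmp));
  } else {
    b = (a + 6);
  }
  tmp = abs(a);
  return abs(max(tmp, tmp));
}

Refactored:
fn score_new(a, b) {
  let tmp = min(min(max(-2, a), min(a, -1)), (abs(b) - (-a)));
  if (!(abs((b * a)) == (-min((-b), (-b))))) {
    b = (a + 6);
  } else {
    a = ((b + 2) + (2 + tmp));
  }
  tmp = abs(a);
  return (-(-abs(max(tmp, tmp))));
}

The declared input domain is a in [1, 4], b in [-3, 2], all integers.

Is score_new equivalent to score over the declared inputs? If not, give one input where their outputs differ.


The two versions differ — the changes include min/max/abs usage differs, plus boolean connective usage differs.
Spot check at a=3, b=-3 — score: tmp=-1, then (abs((b * a)) == max(b, b)) is false, then b=9, then tmp=3, then returns 3. score_new: tmp=-1, then (!(abs((b * a)) == (-min((-b), (-b))))) is true, then b=9, then tmp=3, then returns 3. Both give 3.
Sweeping the whole domain (24 inputs) finds no disagreement.
verdict: equivalent


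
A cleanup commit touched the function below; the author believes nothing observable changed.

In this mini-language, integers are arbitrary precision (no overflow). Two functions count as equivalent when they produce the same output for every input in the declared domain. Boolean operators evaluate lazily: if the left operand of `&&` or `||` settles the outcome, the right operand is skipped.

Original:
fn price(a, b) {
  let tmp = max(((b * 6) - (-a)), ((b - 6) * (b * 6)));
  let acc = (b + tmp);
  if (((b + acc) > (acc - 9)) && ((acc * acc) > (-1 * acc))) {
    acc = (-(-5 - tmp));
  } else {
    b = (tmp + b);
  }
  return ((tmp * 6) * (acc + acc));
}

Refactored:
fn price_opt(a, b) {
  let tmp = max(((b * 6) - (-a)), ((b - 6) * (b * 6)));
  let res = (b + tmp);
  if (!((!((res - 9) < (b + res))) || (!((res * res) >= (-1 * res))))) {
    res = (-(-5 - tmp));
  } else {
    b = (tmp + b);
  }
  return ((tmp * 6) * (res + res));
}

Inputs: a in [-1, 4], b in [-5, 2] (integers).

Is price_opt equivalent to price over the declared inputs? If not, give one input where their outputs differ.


Equivalent. One difference looks behavioral, but it never changes the outcome for any declared input.
Every one of the 48 inputs gives matching results.
One worked example (a=3, b=1) — price: tmp := 9 | acc := 10 | (((b + acc) > (acc - 9)) && ((acc * acc) > (-1 * acc))): true | acc := 14 | result 1512; price_opt: tmp := 9 | res := 10 | (!((!((res - 9) < (b + res))) || (!((res * res) >= (-1 * res))))): true | res := 14 | result 1512; agreement on 1512.
verdict: equivalent


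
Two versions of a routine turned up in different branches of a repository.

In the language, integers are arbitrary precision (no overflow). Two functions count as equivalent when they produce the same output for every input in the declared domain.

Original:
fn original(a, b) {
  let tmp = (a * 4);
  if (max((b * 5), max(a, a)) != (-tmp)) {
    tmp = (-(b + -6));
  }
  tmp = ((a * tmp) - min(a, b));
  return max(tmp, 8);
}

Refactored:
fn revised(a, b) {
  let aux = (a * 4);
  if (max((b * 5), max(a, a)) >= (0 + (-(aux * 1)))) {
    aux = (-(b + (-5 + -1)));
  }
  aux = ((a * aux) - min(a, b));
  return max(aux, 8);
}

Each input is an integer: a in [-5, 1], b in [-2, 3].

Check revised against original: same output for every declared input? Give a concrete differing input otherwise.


Consider the input a=-5, b=-2.
original: tmp becomes -20; next (max((b * 5), max(a, a)) != (-tmp)) evaluates to true; next tmp becomes 8; next tmp becomes -35; next final value 8
revised: aux becomes -20; next (max((b * 5), max(a, a)) >= (0 + (-(aux * 1)))) evaluates to false; next aux becomes 105; next final value 105
8 and 105 differ, so these are not the same function on this domain.
verdict: not equivalent; witness: a=-5, b=-2


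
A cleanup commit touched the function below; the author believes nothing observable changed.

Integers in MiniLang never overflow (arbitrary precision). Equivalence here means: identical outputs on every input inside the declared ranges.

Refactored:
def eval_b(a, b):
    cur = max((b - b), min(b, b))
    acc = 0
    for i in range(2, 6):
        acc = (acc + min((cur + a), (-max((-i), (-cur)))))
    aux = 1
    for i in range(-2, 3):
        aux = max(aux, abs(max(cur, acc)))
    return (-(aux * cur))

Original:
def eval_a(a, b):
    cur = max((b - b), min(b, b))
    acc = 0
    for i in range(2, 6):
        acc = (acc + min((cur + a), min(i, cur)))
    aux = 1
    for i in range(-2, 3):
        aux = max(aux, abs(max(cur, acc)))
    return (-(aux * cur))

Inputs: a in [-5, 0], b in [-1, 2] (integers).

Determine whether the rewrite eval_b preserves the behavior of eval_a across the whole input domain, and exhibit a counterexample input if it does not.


Side by side, the visible changes include: min/max/abs usage differs.
One worked example (a=-2, b=0) — eval_a: cur := 0 | acc := 0 | iter i=2: | acc := -2 | iter i=3: | acc := -4 | iter i=4: | acc := -6 | iter i=5: | acc := -8 | aux := 1 | iter i=-2: | aux := 1 | iter i=-1: | aux := 1 | iter i=0: | aux := 1 | iter i=1: | aux := 1 | iter i=2: | aux := 1 | result 0; eval_b: cur := 0 | acc := 0 | iter i=2: | acc := -2 | iter i=3: | acc := -4 | iter i=4: | acc := -6 | iter i=5: | acc := -8 | aux := 1 | iter i=-2: | aux := 1 | iter i=-1: | aux := 1 | iter i=0: | aux := 1 | iter i=1: | aux := 1 | iter i=2: | aux := 1 | result 0; agreement on 0.
Every one of the 24 inputs gives matching results.
verdict: equivalent


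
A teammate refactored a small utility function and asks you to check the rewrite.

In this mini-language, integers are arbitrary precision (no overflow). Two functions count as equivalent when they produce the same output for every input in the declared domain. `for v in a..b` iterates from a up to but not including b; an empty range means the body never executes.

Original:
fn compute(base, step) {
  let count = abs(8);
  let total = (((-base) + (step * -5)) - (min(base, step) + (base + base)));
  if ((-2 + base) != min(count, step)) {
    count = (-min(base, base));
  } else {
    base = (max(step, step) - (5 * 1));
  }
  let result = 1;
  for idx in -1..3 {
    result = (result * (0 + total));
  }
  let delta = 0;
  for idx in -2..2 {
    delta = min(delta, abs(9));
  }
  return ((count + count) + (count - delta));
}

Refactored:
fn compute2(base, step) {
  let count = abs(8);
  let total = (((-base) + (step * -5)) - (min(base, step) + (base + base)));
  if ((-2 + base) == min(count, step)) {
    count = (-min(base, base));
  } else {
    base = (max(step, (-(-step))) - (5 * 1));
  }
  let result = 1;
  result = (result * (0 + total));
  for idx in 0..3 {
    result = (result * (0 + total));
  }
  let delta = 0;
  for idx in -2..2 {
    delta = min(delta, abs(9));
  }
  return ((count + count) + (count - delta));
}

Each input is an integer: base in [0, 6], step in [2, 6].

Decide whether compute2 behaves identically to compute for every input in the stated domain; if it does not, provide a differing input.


There is a counterexample at base=0, step=2: 0 on one side, 24 on the other.
compute: count=8, then total=-10, then ((-2 + base) != min(count, step)) is true, then count=0, then result=1, then (idx=-1), then result=-10, then (idx=0), then result=100, then (idx=1), then result=-1000, then (idx=2), then result=10000, then delta=0, then (idx=-2), then delta=0, then (idx=-1), then delta=0, then (idx=0), then delta=0, then (idx=1), then delta=0, then returns 0
compute2: count=8, then total=-10, then ((-2 + base) == min(count, step)) is false, then base=-3, then result=1, then result=-10, then (idx=0), then result=100, then (idx=1), then result=-1000, then (idx=2), then result=10000, then delta=0, then (idx=-2), then delta=0, then (idx=-1), then delta=0, then (idx=0), then delta=0, then (idx=1), then delta=0, then returns 24
verdict: not equivalent; witness: base=0, step=2


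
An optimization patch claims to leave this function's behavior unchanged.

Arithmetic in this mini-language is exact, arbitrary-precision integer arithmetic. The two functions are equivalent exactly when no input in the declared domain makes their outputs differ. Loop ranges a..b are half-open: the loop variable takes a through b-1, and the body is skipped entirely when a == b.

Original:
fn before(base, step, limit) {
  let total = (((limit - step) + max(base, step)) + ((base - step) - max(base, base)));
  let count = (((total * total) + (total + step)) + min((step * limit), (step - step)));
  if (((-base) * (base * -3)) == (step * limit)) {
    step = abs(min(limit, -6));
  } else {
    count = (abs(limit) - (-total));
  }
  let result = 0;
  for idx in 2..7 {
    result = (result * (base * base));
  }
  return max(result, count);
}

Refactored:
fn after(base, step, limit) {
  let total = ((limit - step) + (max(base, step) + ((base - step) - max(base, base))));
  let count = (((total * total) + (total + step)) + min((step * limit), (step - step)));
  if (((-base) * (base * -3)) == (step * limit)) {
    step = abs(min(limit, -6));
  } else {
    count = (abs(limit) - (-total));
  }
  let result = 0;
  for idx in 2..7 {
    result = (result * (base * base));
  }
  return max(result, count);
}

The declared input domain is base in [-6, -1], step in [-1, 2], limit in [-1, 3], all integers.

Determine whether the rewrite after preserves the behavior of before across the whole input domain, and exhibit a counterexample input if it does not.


Equivalent — the differences include same computation, different form, yet no declared input distinguishes the two.
Spot check at base=-3, step=1, limit=3 — before: total := 2 | count := 7 | (((-base) * (base * -3)) == (step * limit)): false | count := 5 | result := 0 | iter idx=2: | result := 0 | iter idx=3: | result := 0 | iter idx=4: | result := 0 | iter idx=5: | result := 0 | iter idx=6: | result := 0 | result 5. after: total := 2 | count := 7 | (((-base) * (base * -3)) == (step * limit)): false | count := 5 | result := 0 | iter idx=2: | result := 0 | iter idx=3: | result := 0 | iter idx=4: | result := 0 | iter idx=5: | result := 0 | iter idx=6: | result := 0 | result 5. Both give 5.
Across all 120 domain points the two functions coincide.
verdict: equivalent


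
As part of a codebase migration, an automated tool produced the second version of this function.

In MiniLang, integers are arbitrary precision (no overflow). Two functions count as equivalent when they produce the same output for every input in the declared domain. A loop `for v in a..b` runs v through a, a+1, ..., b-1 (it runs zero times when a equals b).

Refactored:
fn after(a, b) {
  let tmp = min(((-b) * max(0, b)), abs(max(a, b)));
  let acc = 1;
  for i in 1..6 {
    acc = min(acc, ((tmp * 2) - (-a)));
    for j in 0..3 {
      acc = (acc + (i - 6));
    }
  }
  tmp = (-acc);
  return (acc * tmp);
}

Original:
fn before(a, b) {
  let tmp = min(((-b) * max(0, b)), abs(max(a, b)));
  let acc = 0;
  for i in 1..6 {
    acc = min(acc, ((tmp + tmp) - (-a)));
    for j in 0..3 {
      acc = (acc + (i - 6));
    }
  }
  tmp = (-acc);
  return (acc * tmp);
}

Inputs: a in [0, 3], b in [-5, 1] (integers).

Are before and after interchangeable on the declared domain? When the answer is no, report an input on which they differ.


There is a counterexample at a=1, b=-5: -2025 on one side, -1936 on the other.
before: tmp becomes 0; next acc becomes 0; next at i=1:; next acc becomes 0; next at j=0:; next acc becomes -5; next at j=1:; next acc becomes -10; next at j=2:; next acc becomes -15; next at i=2:; next acc becomes -15; next at j=0:; next acc becomes -19; next at j=1:; next acc becomes -23; next at j=2:; next acc becomes -27; next at i=3:; next acc becomes -27; next at j=0:; next acc becomes -30; next at j=1:; next acc becomes -33; next at j=2:; next acc becomes -36; next at i=4:; next acc becomes -36; next at j=0:; next acc becomes -38; next at j=1:; next acc becomes -40; next at j=2:; next acc becomes -42; next at i=5:; next acc becomes -42; next at j=0:; next acc becomes -43; next at j=1:; next acc becomes -44; next at j=2:; next acc becomes -45; next tmp becomes 45; next final value -2025
after: tmp becomes 0; next acc becomes 1; next at i=1:; next acc becomes 1; next at j=0:; next acc becomes -4; next at j=1:; next acc becomes -9; next at j=2:; next acc becomes -14; next at i=2:; next acc becomes -14; next at j=0:; next acc becomes -18; next at j=1:; next acc becomes -22; next at j=2:; next acc becomes -26; next at i=3:; next acc becomes -26; next at j=0:; next acc becomes -29; next at j=1:; next acc becomes -32; next at j=2:; next acc becomes -35; next at i=4:; next acc becomes -35; next at j=0:; next acc becomes -37; next at j=1:; next acc becomes -39; next at j=2:; next acc becomes -41; next at i=5:; next acc becomes -41; next at j=0:; next acc becomes -42; next at j=1:; next acc becomes -43; next at j=2:; next acc becomes -44; next tmp becomes 44; next final value -1936
verdict: not equivalent; witness: a=1, b=-5


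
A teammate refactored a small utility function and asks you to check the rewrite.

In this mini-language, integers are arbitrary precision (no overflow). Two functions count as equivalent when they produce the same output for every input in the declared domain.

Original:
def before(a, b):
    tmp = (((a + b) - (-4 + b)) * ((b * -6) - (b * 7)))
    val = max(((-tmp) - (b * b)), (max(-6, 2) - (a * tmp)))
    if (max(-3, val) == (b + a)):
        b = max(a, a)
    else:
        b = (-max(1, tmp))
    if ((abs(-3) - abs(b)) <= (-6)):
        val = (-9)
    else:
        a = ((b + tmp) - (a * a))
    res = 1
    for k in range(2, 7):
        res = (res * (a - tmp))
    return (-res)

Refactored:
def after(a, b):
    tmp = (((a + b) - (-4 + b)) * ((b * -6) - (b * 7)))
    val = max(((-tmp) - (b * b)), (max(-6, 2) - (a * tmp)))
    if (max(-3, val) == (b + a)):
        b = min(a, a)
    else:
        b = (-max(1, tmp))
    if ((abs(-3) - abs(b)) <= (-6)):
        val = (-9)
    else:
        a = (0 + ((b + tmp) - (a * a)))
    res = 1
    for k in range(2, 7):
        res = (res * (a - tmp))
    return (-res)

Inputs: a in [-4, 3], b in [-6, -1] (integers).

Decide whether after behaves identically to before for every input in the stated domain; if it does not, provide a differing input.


The edit looks behavioral (`max(a, a)` became `min(a, a)`), but over these ranges it never changes the outcome.
Spot check at a=-4, b=-4 — before: tmp = 0; val = 2; (max(-3, val) == (b + a)) -> false; b = -1; ((abs(-3) - abs(b)) <= (-6)) -> false; a = -17; res = 1; [k=2]; res = -17; [k=3]; res = 289; [k=4]; res = -4913; [k=5]; res = 83521; [k=6]; res = -1419857; return 1419857. after: tmp = 0; val = 2; (max(-3, val) == (b + a)) -> false; b = -1; ((abs(-3) - abs(b)) <= (-6)) -> false; a = -17; res = 1; [k=2]; res = -17; [k=3]; res = 289; [k=4]; res = -4913; [k=5]; res = 83521; [k=6]; res = -1419857; return 1419857. Both give 1419857.
Checked all 48 inputs in the declared domain: the outputs agree on every one.
verdict: equivalent


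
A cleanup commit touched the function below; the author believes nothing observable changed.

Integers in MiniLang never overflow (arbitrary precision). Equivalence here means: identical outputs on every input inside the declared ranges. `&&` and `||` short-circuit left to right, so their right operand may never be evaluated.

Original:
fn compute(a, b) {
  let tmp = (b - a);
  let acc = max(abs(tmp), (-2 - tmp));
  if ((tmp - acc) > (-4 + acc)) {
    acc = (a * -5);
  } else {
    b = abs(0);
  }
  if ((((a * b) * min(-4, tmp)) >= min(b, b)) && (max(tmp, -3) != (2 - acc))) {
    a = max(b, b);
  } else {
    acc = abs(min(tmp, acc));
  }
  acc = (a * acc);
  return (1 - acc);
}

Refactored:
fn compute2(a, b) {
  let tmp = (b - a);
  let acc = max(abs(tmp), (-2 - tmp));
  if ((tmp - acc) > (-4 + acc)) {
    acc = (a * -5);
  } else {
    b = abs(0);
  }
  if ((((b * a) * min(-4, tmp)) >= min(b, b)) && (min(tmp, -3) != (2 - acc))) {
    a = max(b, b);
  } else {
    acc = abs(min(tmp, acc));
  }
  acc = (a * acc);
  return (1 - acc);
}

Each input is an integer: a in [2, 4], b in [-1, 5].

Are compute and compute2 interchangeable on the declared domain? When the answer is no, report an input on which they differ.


Take a=4, b=-1.
compute: tmp = -5; acc = 5; ((tmp - acc) > (-4 + acc)) -> false; b = 0; ((((a * b) * min(-4, tmp)) >= min(b, b)) && (max(tmp, -3) != (2 - acc))) -> false; acc = 5; acc = 20; return -19
compute2: tmp = -5; acc = 5; ((tmp - acc) > (-4 + acc)) -> false; b = 0; ((((b * a) * min(-4, tmp)) >= min(b, b)) && (min(tmp, -3) != (2 - acc))) -> true; a = 0; acc = 0; return 1
-19 != 1, so the rewrite changes behavior.
verdict: not equivalent; witness: a=4, b=-1


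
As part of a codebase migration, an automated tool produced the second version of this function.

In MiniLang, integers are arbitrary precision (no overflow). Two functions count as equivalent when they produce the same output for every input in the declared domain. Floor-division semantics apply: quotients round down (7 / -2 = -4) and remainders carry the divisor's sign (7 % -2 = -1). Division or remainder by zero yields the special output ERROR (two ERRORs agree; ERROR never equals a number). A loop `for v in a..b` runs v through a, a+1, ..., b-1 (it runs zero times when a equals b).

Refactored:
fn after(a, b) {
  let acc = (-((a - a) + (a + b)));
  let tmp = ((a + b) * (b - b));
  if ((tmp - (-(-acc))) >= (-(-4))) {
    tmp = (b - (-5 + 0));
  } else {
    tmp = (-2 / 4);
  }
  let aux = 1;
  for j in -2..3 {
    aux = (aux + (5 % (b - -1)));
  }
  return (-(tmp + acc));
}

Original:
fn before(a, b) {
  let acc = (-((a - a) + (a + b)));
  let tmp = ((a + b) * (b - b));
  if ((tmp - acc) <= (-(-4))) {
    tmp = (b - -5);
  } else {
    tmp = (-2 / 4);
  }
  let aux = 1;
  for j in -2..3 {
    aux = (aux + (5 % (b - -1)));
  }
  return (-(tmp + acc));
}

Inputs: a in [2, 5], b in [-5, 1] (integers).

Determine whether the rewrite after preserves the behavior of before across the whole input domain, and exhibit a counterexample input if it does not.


At a=2, b=-5: before gives -3, after gives -2.
verdict: not equivalent; witness: a=2, b=-5


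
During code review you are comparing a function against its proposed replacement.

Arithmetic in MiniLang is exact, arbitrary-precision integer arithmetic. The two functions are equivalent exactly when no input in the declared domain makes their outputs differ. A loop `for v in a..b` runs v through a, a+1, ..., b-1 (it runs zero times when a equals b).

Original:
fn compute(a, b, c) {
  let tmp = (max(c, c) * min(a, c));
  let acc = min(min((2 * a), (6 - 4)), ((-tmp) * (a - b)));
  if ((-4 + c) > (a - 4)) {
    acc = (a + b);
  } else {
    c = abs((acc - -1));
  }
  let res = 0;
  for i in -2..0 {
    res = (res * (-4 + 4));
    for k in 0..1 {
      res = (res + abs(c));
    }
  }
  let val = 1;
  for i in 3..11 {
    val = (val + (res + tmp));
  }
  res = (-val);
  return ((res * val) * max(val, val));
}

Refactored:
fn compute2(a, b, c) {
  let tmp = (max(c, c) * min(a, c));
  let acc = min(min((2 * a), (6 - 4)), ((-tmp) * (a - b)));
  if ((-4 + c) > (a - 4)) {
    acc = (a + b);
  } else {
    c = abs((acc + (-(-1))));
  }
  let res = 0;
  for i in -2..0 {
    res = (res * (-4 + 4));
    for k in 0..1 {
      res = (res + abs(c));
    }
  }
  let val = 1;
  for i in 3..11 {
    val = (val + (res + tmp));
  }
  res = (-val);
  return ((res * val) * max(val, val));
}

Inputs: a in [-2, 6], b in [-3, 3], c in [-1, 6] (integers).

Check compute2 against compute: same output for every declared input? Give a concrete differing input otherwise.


Behavior is preserved: although arithmetic usage differs, the outputs never diverge.
Spot check at a=1, b=1, c=5 — compute: tmp=5, then acc=0, then ((-4 + c) > (a - 4)) is true, then acc=2, then res=0, then (i=-2), then res=0, then (k=0), then res=5, then (i=-1), then res=0, then (k=0), then res=5, then val=1, then (i=3), then val=11, then (i=4), then val=21, then (i=5), then val=31, then (i=6), then val=41, then (i=7), then val=51, then (i=8), then val=61, then (i=9), then val=71, then (i=10), then val=81, then res=-81, then returns -531441. compute2: tmp=5, then acc=0, then ((-4 + c) > (a - 4)) is true, then acc=2, then res=0, then (i=-2), then res=0, then (k=0), then res=5, then (i=-1), then res=0, then (k=0), then res=5, then val=1, then (i=3), then val=11, then (i=4), then val=21, then (i=5), then val=31, then (i=6), then val=41, then (i=7), then val=51, then (i=8), then val=61, then (i=9), then val=71, then (i=10), then val=81, then res=-81, then returns -531441. Both give -531441.
Across all 504 domain points the two functions coincide.
verdict: equivalent


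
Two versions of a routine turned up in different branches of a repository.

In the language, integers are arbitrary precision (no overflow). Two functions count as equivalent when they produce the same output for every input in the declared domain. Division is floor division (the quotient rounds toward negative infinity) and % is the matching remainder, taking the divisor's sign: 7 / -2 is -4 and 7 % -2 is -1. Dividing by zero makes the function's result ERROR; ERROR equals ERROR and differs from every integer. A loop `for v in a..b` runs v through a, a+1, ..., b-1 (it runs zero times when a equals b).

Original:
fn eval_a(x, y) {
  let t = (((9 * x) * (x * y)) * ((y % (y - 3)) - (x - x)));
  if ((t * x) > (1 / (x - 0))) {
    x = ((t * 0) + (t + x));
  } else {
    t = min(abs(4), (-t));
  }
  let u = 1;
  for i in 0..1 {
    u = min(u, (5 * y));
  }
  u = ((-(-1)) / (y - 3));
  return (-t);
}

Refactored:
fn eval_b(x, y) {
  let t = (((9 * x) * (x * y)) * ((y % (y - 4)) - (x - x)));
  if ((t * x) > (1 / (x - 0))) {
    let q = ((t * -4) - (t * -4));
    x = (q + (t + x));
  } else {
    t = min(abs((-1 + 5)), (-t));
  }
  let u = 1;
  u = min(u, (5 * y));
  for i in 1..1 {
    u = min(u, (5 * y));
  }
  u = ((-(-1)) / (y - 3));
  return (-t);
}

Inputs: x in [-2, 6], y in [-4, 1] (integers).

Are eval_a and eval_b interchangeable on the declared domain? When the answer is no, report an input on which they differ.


x=-2, y=1 yields 36 from eval_a but 72 from eval_b.
verdict: not equivalent; witness: x=-2, y=1


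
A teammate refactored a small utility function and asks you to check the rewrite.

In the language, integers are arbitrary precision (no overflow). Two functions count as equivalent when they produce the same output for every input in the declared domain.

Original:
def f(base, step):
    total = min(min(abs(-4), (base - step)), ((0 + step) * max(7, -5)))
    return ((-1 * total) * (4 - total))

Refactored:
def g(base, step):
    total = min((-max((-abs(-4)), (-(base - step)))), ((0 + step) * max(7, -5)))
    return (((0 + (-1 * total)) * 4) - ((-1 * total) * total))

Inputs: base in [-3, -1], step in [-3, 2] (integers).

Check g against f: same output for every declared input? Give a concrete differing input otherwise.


The two are interchangeable: constant usage differs, and min/max/abs usage differs, and arithmetic usage differs, and every declared input agrees.
One worked example (base=-3, step=-2) — f: total=-14, then returns 252; g: total=-14, then returns 252; agreement on 252.
Sweeping the whole domain (18 inputs) finds no disagreement.
verdict: equivalent


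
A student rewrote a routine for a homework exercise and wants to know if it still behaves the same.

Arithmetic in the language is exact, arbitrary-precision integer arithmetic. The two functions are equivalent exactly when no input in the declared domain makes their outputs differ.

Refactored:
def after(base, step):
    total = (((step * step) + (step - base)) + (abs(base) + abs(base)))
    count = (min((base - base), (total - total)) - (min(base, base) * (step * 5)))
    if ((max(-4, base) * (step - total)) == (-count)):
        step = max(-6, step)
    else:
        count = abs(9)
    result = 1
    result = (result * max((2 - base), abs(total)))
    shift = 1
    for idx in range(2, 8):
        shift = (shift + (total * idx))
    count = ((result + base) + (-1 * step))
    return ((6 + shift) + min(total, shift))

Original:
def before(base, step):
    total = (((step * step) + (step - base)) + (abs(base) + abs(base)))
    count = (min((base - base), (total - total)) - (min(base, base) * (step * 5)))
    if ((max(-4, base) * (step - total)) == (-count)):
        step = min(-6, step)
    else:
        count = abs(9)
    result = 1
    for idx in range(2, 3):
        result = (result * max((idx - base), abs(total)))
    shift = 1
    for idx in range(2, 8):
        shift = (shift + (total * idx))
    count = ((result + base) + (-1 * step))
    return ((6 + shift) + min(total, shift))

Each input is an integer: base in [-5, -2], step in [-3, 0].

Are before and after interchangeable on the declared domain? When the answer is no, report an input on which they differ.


Although `min(-6, step)` became `max(-6, step)`, no input in the stated domain can expose it.
Spot check at base=-2, step=-1 — before: total := 6 | count := -10 | ((max(-4, base) * (step - total)) == (-count)): false | count := 9 | result := 1 | iter idx=2: | result := 6 | shift := 1 | iter idx=2: | shift := 13 | iter idx=3: | shift := 31 | iter idx=4: | shift := 55 | iter idx=5: | shift := 85 | iter idx=6: | shift := 121 | iter idx=7: | shift := 163 | count := 5 | result 175. after: total := 6 | count := -10 | ((max(-4, base) * (step - total)) == (-count)): false | count := 9 | result := 1 | result := 6 | shift := 1 | iter idx=2: | shift := 13 | iter idx=3: | shift := 31 | iter idx=4: | shift := 55 | iter idx=5: | shift := 85 | iter idx=6: | shift := 121 | iter idx=7: | shift := 163 | count := 5 | result 175. Both give 175.
Sweeping the whole domain (16 inputs) finds no disagreement.
verdict: equivalent


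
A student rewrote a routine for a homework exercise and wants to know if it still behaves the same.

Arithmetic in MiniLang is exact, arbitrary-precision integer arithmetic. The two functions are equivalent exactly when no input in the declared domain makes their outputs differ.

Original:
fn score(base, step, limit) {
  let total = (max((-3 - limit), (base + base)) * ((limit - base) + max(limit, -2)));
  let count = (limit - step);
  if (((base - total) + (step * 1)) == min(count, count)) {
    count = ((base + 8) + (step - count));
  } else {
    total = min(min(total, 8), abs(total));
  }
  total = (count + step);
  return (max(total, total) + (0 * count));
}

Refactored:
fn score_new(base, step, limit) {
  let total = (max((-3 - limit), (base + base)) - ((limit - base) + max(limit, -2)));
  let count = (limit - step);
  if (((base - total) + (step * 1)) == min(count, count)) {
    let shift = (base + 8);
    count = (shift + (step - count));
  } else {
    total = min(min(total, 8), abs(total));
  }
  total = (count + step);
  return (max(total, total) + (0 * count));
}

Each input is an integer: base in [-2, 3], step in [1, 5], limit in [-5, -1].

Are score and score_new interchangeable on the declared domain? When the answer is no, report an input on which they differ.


The rewrite breaks on base=-2, step=1, limit=-3, where the results are -3 and 12.
score: total=0, then count=-4, then (((base - total) + (step * 1)) == min(count, count)) is false, then total=0, then total=-3, then returns -3
score_new: total=3, then count=-4, then (((base - total) + (step * 1)) == min(count, count)) is true, then shift=6, then count=11, then total=12, then returns 12
verdict: not equivalent; witness: base=-2, step=1, limit=-3
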